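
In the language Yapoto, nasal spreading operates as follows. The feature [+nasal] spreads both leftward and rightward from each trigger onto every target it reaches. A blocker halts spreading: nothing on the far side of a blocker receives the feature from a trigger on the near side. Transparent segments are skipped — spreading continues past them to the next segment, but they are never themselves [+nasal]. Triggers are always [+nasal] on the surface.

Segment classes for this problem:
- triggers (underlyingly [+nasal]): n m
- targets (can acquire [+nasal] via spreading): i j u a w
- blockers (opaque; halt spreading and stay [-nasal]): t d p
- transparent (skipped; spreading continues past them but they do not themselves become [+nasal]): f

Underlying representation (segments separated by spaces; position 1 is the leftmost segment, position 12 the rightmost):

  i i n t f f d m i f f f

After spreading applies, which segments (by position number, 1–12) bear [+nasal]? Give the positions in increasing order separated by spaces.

1 2 3 8 9

From /n/ at 3 rightward: 4 /t/ blocks.
From /n/ at 3 leftward: 2 /i/ → [+nasal]; 1 /i/ → [+nasal]; word edge.
From /m/ at 8 rightward: 9 /i/ → [+nasal]; 10 /f/ transparent; 11 /f/ transparent; 12 /f/ transparent; word edge.
From /m/ at 8 leftward: 7 /d/ blocks.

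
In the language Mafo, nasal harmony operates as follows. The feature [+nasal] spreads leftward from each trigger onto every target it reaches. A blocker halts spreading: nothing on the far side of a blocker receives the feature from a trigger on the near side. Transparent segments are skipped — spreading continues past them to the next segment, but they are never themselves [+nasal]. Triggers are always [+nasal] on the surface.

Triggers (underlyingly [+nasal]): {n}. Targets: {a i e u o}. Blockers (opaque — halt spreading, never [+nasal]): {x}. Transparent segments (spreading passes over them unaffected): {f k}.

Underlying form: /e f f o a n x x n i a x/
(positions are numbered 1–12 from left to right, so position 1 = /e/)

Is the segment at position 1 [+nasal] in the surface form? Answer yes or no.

From /n/ at 6 leftward: 5 /a/ → [+nasal]; 4 /o/ → [+nasal]; 3 /f/ transparent; 2 /f/ transparent; 1 /e/ → [+nasal]; word edge.
From /n/ at 9 leftward: 8 /x/ blocks.
Targets with no active source: positions 10 11 stay [-nasal].
[+nasal] positions on the surface: 1 4 5 6 9.

yes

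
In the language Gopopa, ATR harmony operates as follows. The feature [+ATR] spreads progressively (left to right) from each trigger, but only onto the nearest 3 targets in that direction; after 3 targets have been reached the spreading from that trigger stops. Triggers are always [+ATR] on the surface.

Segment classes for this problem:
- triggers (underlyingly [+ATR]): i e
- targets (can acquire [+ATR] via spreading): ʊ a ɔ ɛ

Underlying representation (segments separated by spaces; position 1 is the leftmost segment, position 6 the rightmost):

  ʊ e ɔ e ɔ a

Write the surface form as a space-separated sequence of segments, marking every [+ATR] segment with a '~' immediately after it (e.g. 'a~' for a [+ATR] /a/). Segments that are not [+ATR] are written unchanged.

ʊ e~ ɔ~ e~ ɔ~ a~

From /e/ at 2 rightward: 3 /ɔ/ → [+ATR]; 4 /e/ is itself a trigger — this domain ends here.
From /e/ at 4 rightward: 5 /ɔ/ → [+ATR]; 6 /a/ → [+ATR]; word edge.
Target with no active source: position 1 stays [-ATR].
[+ATR] positions on the surface: 2 3 4 5 6.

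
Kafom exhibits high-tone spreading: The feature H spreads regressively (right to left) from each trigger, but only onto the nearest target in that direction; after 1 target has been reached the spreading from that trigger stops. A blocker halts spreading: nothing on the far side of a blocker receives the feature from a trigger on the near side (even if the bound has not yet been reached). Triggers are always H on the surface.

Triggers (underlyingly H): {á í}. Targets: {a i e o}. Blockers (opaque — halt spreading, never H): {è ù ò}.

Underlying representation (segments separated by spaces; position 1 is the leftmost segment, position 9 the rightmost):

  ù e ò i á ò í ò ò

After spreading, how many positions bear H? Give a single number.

From /á/ at 5 leftward: 4 /i/ → H; bound reached.
From /í/ at 7 leftward: 6 /ò/ blocks.
Target with no active source: position 2 stays [-high tone].
H positions on the surface: 4 5 7.

3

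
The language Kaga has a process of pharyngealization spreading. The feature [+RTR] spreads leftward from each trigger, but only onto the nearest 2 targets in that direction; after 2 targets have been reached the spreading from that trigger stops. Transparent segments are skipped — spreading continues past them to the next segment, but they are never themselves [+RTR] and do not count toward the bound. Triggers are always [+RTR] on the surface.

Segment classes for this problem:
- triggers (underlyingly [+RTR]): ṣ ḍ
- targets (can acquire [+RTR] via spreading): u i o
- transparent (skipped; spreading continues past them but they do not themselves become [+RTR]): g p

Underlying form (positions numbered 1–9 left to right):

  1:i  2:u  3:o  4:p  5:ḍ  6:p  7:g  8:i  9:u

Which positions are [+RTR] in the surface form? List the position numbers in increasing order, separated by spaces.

2 3 5

From /ḍ/ at 5 leftward: 4 /p/ transparent; 3 /o/ → [+RTR]; 2 /u/ → [+RTR]; bound reached.
Targets with no active source: positions 1 8 9 stay [-emphatic].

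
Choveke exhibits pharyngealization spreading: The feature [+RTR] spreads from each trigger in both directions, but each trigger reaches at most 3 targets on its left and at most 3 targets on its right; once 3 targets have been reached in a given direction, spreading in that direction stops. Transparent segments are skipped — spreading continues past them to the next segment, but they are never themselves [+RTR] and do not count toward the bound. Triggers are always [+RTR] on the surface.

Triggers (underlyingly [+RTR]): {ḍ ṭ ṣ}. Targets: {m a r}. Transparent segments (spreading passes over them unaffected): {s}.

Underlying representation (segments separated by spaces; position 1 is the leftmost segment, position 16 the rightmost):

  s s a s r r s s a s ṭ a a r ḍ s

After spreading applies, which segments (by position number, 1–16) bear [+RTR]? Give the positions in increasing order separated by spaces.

From /ṭ/ at 11 rightward: 12 /a/ → [+RTR]; 13 /a/ → [+RTR]; 14 /r/ → [+RTR]; bound reached.
From /ṭ/ at 11 leftward: 10 /s/ transparent; 9 /a/ → [+RTR]; 8 /s/ transparent; 7 /s/ transparent; 6 /r/ → [+RTR]; 5 /r/ → [+RTR]; bound reached.
From /ḍ/ at 15 rightward: 16 /s/ transparent; word edge.
From /ḍ/ at 15 leftward: 14 /r/ → [+RTR]; 13 /a/ → [+RTR]; 12 /a/ → [+RTR]; bound reached.
Target with no active source: position 3 stays [-emphatic].

5 6 9 11 12 13 14 15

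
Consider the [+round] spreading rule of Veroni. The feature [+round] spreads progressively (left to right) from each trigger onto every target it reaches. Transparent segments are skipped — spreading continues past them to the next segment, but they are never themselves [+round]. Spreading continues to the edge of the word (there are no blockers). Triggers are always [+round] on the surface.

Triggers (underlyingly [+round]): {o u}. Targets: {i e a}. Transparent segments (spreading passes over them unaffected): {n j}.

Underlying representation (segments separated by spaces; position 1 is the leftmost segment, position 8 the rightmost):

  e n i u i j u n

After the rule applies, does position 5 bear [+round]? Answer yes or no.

From /u/ at 4 rightward: 5 /i/ → [+round]; 6 /j/ transparent; 7 /u/ is itself a trigger — this domain ends here.
From /u/ at 7 rightward: 8 /n/ transparent; word edge.
Targets with no active source: positions 1 3 stay [-round].
[+round] positions on the surface: 4 5 7.

yes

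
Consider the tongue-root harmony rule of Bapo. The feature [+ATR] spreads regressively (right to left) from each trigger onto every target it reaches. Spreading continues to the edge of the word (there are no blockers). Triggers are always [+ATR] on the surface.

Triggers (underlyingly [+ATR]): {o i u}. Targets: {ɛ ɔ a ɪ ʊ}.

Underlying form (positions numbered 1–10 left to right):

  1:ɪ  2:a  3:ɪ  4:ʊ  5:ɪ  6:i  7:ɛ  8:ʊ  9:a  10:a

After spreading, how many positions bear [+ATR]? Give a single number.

6

From /i/ at 6 leftward: 5 /ɪ/ → [+ATR]; 4 /ʊ/ → [+ATR]; 3 /ɪ/ → [+ATR]; 2 /a/ → [+ATR]; 1 /ɪ/ → [+ATR]; word edge.
Targets with no active source: positions 7 8 9 10 stay [-ATR].
[+ATR] positions on the surface: 1 2 3 4 5 6.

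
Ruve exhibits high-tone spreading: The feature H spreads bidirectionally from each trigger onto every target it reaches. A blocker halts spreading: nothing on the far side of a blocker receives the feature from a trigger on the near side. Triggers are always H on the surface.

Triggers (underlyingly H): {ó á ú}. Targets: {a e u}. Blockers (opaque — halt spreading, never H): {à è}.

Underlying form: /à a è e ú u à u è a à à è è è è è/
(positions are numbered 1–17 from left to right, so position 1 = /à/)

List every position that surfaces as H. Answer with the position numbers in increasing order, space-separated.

4 5 6

From /ú/ at 5 rightward: 6 /u/ → H; 7 /à/ blocks.
From /ú/ at 5 leftward: 4 /e/ → H; 3 /è/ blocks.
Targets with no active source: positions 2 8 10 stay [-high tone].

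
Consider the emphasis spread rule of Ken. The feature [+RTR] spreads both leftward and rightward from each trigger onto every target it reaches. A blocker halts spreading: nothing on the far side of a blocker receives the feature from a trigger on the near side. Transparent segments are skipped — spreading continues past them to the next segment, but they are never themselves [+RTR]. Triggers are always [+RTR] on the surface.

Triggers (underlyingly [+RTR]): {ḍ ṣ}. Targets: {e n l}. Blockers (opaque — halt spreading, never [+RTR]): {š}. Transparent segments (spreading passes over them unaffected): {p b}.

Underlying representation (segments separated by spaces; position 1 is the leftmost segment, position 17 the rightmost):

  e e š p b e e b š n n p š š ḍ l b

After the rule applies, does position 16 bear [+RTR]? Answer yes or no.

yes

From /ḍ/ at 15 rightward: 16 /l/ → [+RTR]; 17 /b/ transparent; word edge.
From /ḍ/ at 15 leftward: 14 /š/ blocks.
Targets with no active source: positions 1 2 6 7 10 11 stay [-emphatic].
[+RTR] positions on the surface: 15 16.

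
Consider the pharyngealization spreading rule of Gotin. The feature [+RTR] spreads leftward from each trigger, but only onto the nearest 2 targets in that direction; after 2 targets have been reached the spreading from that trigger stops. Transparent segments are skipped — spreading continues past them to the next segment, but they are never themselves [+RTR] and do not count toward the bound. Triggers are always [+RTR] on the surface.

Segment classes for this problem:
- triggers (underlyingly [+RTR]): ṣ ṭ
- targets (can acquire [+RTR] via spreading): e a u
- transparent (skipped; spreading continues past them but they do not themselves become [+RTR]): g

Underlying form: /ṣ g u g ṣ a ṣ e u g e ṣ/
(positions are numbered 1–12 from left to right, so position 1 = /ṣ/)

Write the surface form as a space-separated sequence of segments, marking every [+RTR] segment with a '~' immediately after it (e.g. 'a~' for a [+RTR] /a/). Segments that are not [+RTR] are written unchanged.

From /ṣ/ at 1 leftward: word edge.
From /ṣ/ at 5 leftward: 4 /g/ transparent; 3 /u/ → [+RTR]; 2 /g/ transparent; 1 /ṣ/ is itself a trigger — this domain ends here.
From /ṣ/ at 7 leftward: 6 /a/ → [+RTR]; 5 /ṣ/ is itself a trigger — this domain ends here.
From /ṣ/ at 12 leftward: 11 /e/ → [+RTR]; 10 /g/ transparent; 9 /u/ → [+RTR]; bound reached.
Target with no active source: position 8 stays [-emphatic].
[+RTR] positions on the surface: 1 3 5 6 7 9 11 12.

ṣ~ g u~ g ṣ~ a~ ṣ~ e u~ g e~ ṣ~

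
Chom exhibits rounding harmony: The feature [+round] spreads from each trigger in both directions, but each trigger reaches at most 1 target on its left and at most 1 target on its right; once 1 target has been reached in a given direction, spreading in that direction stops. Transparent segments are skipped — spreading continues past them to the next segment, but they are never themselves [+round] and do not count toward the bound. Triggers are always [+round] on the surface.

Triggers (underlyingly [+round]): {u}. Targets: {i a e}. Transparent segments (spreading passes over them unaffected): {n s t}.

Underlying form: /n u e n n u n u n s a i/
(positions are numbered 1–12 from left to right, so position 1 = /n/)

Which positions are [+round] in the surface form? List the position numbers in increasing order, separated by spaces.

2 3 6 8 11

From /u/ at 2 rightward: 3 /e/ → [+round]; bound reached.
From /u/ at 2 leftward: 1 /n/ transparent; word edge.
From /u/ at 6 rightward: 7 /n/ transparent; 8 /u/ is itself a trigger — this domain ends here.
From /u/ at 6 leftward: 5 /n/ transparent; 4 /n/ transparent; 3 /e/ → [+round]; bound reached.
From /u/ at 8 rightward: 9 /n/ transparent; 10 /s/ transparent; 11 /a/ → [+round]; bound reached.
From /u/ at 8 leftward: 7 /n/ transparent; 6 /u/ is itself a trigger — this domain ends here.
Target with no active source: position 12 stays [-round].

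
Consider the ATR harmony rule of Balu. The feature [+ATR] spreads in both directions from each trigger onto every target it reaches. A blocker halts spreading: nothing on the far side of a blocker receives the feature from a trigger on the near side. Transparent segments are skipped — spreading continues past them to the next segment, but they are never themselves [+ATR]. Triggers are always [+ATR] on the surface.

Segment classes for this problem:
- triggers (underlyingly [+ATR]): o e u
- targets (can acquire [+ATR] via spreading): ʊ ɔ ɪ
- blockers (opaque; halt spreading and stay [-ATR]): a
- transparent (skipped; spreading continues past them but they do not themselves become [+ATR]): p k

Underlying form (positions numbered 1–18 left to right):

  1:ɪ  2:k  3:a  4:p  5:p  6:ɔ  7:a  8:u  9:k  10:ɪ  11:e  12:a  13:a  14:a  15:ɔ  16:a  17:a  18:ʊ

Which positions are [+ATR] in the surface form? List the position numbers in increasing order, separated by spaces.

8 10 11

From /u/ at 8 rightward: 9 /k/ transparent; 10 /ɪ/ → [+ATR]; 11 /e/ is itself a trigger — this domain ends here.
From /u/ at 8 leftward: 7 /a/ blocks.
From /e/ at 11 rightward: 12 /a/ blocks.
From /e/ at 11 leftward: 10 /ɪ/ → [+ATR]; 9 /k/ transparent; 8 /u/ is itself a trigger — this domain ends here.
Targets with no active source: positions 1 6 15 18 stay [-ATR].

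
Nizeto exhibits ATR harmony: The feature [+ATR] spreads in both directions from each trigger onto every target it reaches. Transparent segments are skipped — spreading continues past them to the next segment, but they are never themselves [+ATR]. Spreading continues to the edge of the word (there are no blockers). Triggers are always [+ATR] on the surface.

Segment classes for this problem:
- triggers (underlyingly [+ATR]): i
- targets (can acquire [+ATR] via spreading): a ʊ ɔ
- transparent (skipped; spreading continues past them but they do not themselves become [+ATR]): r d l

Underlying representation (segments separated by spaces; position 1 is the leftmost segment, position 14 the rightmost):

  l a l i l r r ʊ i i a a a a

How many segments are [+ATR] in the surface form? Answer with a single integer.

From /i/ at 4 rightward: 5 /l/ transparent; 6 /r/ transparent; 7 /r/ transparent; 8 /ʊ/ → [+ATR]; 9 /i/ is itself a trigger — this domain ends here.
From /i/ at 4 leftward: 3 /l/ transparent; 2 /a/ → [+ATR]; 1 /l/ transparent; word edge.
From /i/ at 9 rightward: 10 /i/ is itself a trigger — this domain ends here.
From /i/ at 9 leftward: 8 /ʊ/ → [+ATR]; 7 /r/ transparent; 6 /r/ transparent; 5 /l/ transparent; 4 /i/ is itself a trigger — this domain ends here.
From /i/ at 10 rightward: 11 /a/ → [+ATR]; 12 /a/ → [+ATR]; 13 /a/ → [+ATR]; 14 /a/ → [+ATR]; word edge.
From /i/ at 10 leftward: 9 /i/ is itself a trigger — this domain ends here.
[+ATR] positions on the surface: 2 4 8 9 10 11 12 13 14.

9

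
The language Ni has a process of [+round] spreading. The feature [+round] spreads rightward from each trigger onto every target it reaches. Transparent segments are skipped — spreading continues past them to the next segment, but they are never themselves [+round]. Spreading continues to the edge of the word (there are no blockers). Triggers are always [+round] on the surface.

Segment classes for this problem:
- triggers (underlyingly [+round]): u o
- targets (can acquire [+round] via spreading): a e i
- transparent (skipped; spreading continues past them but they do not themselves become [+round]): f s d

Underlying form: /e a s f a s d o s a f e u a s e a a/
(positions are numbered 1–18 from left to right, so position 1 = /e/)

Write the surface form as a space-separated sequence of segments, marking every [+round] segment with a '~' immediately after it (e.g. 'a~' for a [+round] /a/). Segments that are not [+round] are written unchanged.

From /o/ at 8 rightward: 9 /s/ transparent; 10 /a/ → [+round]; 11 /f/ transparent; 12 /e/ → [+round]; 13 /u/ is itself a trigger — this domain ends here.
From /u/ at 13 rightward: 14 /a/ → [+round]; 15 /s/ transparent; 16 /e/ → [+round]; 17 /a/ → [+round]; 18 /a/ → [+round]; word edge.
Targets with no active source: positions 1 2 5 stay [-round].
[+round] positions on the surface: 8 10 12 13 14 16 17 18.

e a s f a s d o~ s a~ f e~ u~ a~ s e~ a~ a~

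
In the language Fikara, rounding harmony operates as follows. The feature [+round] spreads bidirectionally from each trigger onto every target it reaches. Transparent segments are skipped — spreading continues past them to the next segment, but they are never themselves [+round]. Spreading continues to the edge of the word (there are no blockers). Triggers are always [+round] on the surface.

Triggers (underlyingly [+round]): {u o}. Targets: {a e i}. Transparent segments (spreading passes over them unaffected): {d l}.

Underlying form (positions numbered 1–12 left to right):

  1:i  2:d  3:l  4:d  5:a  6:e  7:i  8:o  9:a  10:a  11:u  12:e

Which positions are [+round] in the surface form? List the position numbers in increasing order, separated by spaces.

From /o/ at 8 rightward: 9 /a/ → [+round]; 10 /a/ → [+round]; 11 /u/ is itself a trigger — this domain ends here.
From /o/ at 8 leftward: 7 /i/ → [+round]; 6 /e/ → [+round]; 5 /a/ → [+round]; 4 /d/ transparent; 3 /l/ transparent; 2 /d/ transparent; 1 /i/ → [+round]; word edge.
From /u/ at 11 rightward: 12 /e/ → [+round]; word edge.
From /u/ at 11 leftward: 10 /a/ → [+round]; 9 /a/ → [+round]; 8 /o/ is itself a trigger — this domain ends here.

1 5 6 7 8 9 10 11 12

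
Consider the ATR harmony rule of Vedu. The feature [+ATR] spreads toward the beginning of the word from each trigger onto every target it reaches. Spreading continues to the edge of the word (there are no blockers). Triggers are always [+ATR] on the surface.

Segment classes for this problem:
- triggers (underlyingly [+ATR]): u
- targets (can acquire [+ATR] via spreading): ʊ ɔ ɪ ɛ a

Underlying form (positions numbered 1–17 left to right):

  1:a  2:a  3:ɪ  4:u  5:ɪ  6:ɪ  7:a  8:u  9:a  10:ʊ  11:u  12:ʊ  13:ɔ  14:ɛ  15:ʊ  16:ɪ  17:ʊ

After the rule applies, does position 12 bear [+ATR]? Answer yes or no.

no

From /u/ at 4 leftward: 3 /ɪ/ → [+ATR]; 2 /a/ → [+ATR]; 1 /a/ → [+ATR]; word edge.
From /u/ at 8 leftward: 7 /a/ → [+ATR]; 6 /ɪ/ → [+ATR]; 5 /ɪ/ → [+ATR]; 4 /u/ is itself a trigger — this domain ends here.
From /u/ at 11 leftward: 10 /ʊ/ → [+ATR]; 9 /a/ → [+ATR]; 8 /u/ is itself a trigger — this domain ends here.
Targets with no active source: positions 12 13 14 15 16 17 stay [-ATR].
[+ATR] positions on the surface: 1 2 3 4 5 6 7 8 9 10 11.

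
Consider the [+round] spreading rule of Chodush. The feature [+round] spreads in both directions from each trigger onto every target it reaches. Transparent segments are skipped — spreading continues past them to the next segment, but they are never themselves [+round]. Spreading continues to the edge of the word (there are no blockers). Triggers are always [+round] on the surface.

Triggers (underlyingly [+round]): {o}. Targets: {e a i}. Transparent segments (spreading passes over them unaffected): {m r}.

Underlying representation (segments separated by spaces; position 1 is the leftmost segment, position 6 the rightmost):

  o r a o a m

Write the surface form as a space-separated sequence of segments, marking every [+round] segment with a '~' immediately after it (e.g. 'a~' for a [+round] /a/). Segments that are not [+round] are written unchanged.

From /o/ at 1 rightward: 2 /r/ transparent; 3 /a/ → [+round]; 4 /o/ is itself a trigger — this domain ends here.
From /o/ at 1 leftward: word edge.
From /o/ at 4 rightward: 5 /a/ → [+round]; 6 /m/ transparent; word edge.
From /o/ at 4 leftward: 3 /a/ → [+round]; 2 /r/ transparent; 1 /o/ is itself a trigger — this domain ends here.
[+round] positions on the surface: 1 3 4 5.

o~ r a~ o~ a~ m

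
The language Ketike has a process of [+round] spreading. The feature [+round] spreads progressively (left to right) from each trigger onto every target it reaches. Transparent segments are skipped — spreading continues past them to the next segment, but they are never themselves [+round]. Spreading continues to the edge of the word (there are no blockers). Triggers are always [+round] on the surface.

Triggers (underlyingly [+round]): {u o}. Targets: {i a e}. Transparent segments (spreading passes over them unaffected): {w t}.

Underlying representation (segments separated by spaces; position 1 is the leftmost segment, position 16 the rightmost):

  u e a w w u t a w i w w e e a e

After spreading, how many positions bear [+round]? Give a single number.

From /u/ at 1 rightward: 2 /e/ → [+round]; 3 /a/ → [+round]; 4 /w/ transparent; 5 /w/ transparent; 6 /u/ is itself a trigger — this domain ends here.
From /u/ at 6 rightward: 7 /t/ transparent; 8 /a/ → [+round]; 9 /w/ transparent; 10 /i/ → [+round]; 11 /w/ transparent; 12 /w/ transparent; 13 /e/ → [+round]; 14 /e/ → [+round]; 15 /a/ → [+round]; 16 /e/ → [+round]; word edge.
[+round] positions on the surface: 1 2 3 6 8 10 13 14 15 16.

10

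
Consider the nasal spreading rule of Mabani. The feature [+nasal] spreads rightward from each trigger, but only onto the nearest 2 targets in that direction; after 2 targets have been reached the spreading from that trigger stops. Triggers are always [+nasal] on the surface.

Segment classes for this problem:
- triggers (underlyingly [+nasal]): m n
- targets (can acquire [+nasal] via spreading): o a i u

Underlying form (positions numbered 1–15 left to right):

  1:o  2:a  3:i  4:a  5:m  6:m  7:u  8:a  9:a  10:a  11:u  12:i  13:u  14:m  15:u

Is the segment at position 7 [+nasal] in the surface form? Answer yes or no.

yes

From /m/ at 5 rightward: 6 /m/ is itself a trigger — this domain ends here.
From /m/ at 6 rightward: 7 /u/ → [+nasal]; 8 /a/ → [+nasal]; bound reached.
From /m/ at 14 rightward: 15 /u/ → [+nasal]; word edge.
Targets with no active source: positions 1 2 3 4 9 10 11 12 13 stay [-nasal].
[+nasal] positions on the surface: 5 6 7 8 14 15.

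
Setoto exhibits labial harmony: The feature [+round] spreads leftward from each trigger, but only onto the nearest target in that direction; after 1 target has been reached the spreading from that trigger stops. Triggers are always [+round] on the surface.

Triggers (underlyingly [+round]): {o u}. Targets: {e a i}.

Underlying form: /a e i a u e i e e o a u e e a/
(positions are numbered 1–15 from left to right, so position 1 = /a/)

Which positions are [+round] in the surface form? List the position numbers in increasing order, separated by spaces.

4 5 9 10 11 12

From /u/ at 5 leftward: 4 /a/ → [+round]; bound reached.
From /o/ at 10 leftward: 9 /e/ → [+round]; bound reached.
From /u/ at 12 leftward: 11 /a/ → [+round]; bound reached.
Targets with no active source: positions 1 2 3 6 7 8 13 14 15 stay [-round].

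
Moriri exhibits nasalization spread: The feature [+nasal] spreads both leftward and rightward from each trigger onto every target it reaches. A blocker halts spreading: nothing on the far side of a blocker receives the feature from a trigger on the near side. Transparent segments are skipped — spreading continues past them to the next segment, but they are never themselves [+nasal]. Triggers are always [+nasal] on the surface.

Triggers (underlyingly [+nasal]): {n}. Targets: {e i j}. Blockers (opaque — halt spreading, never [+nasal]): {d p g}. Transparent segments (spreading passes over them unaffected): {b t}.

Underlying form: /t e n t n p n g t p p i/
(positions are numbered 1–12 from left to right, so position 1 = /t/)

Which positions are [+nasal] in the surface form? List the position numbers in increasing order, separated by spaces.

2 3 5 7

From /n/ at 3 rightward: 4 /t/ transparent; 5 /n/ is itself a trigger — this domain ends here.
From /n/ at 3 leftward: 2 /e/ → [+nasal]; 1 /t/ transparent; word edge.
From /n/ at 5 rightward: 6 /p/ blocks.
From /n/ at 5 leftward: 4 /t/ transparent; 3 /n/ is itself a trigger — this domain ends here.
From /n/ at 7 rightward: 8 /g/ blocks.
From /n/ at 7 leftward: 6 /p/ blocks.
Target with no active source: position 12 stays [-nasal].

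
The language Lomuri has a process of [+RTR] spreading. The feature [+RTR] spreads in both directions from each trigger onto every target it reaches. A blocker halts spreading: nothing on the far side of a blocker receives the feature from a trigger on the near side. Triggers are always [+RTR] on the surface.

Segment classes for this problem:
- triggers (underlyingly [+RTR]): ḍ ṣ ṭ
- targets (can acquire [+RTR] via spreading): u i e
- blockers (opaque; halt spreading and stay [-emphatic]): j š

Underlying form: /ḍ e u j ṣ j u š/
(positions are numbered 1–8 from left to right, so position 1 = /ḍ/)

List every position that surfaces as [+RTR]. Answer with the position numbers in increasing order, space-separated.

1 2 3 5

From /ḍ/ at 1 rightward: 2 /e/ → [+RTR]; 3 /u/ → [+RTR]; 4 /j/ blocks.
From /ḍ/ at 1 leftward: word edge.
From /ṣ/ at 5 rightward: 6 /j/ blocks.
From /ṣ/ at 5 leftward: 4 /j/ blocks.
Target with no active source: position 7 stays [-emphatic].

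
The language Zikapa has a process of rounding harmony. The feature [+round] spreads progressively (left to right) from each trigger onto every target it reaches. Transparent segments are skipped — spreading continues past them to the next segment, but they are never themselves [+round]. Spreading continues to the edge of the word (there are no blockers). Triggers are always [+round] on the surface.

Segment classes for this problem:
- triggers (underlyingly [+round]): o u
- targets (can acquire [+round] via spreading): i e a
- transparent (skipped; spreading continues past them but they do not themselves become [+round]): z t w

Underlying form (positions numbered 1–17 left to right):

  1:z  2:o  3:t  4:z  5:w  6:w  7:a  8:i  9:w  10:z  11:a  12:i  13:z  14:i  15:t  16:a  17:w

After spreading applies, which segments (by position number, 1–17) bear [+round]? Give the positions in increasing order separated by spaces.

From /o/ at 2 rightward: 3 /t/ transparent; 4 /z/ transparent; 5 /w/ transparent; 6 /w/ transparent; 7 /a/ → [+round]; 8 /i/ → [+round]; 9 /w/ transparent; 10 /z/ transparent; 11 /a/ → [+round]; 12 /i/ → [+round]; 13 /z/ transparent; 14 /i/ → [+round]; 15 /t/ transparent; 16 /a/ → [+round]; 17 /w/ transparent; word edge.

2 7 8 11 12 14 16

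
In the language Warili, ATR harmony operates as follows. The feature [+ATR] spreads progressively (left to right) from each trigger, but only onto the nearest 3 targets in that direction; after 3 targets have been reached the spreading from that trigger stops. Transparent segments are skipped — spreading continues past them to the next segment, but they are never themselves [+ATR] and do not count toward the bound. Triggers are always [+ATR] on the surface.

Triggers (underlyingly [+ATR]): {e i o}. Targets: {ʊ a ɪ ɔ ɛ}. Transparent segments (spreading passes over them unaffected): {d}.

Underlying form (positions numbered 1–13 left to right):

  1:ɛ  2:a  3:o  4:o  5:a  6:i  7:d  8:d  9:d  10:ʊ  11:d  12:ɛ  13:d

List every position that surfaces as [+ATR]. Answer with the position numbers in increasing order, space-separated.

From /o/ at 3 rightward: 4 /o/ is itself a trigger — this domain ends here.
From /o/ at 4 rightward: 5 /a/ → [+ATR]; 6 /i/ is itself a trigger — this domain ends here.
From /i/ at 6 rightward: 7 /d/ transparent; 8 /d/ transparent; 9 /d/ transparent; 10 /ʊ/ → [+ATR]; 11 /d/ transparent; 12 /ɛ/ → [+ATR]; 13 /d/ transparent; word edge.
Targets with no active source: positions 1 2 stay [-ATR].

3 4 5 6 10 12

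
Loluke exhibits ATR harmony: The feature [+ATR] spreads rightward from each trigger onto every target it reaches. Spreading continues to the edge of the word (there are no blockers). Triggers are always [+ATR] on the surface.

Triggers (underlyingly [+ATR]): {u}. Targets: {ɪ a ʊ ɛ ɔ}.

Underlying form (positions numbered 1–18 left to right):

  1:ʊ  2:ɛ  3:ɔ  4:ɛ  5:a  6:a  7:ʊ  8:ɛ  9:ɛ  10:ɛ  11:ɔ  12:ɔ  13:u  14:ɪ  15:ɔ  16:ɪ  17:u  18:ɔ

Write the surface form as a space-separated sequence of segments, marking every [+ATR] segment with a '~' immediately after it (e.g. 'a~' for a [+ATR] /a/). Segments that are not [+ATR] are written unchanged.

From /u/ at 13 rightward: 14 /ɪ/ → [+ATR]; 15 /ɔ/ → [+ATR]; 16 /ɪ/ → [+ATR]; 17 /u/ is itself a trigger — this domain ends here.
From /u/ at 17 rightward: 18 /ɔ/ → [+ATR]; word edge.
Targets with no active source: positions 1 2 3 4 5 6 7 8 9 10 11 12 stay [-ATR].
[+ATR] positions on the surface: 13 14 15 16 17 18.

ʊ ɛ ɔ ɛ a a ʊ ɛ ɛ ɛ ɔ ɔ u~ ɪ~ ɔ~ ɪ~ u~ ɔ~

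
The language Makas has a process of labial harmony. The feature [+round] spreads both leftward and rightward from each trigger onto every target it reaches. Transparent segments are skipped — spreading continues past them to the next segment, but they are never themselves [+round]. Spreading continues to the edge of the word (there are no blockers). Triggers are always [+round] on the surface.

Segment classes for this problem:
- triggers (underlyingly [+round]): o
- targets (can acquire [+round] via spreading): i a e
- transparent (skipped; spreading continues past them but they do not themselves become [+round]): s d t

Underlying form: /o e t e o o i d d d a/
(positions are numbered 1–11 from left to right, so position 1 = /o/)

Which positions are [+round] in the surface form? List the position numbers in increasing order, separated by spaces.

From /o/ at 1 rightward: 2 /e/ → [+round]; 3 /t/ transparent; 4 /e/ → [+round]; 5 /o/ is itself a trigger — this domain ends here.
From /o/ at 1 leftward: word edge.
From /o/ at 5 rightward: 6 /o/ is itself a trigger — this domain ends here.
From /o/ at 5 leftward: 4 /e/ → [+round]; 3 /t/ transparent; 2 /e/ → [+round]; 1 /o/ is itself a trigger — this domain ends here.
From /o/ at 6 rightward: 7 /i/ → [+round]; 8 /d/ transparent; 9 /d/ transparent; 10 /d/ transparent; 11 /a/ → [+round]; word edge.
From /o/ at 6 leftward: 5 /o/ is itself a trigger — this domain ends here.

1 2 4 5 6 7 11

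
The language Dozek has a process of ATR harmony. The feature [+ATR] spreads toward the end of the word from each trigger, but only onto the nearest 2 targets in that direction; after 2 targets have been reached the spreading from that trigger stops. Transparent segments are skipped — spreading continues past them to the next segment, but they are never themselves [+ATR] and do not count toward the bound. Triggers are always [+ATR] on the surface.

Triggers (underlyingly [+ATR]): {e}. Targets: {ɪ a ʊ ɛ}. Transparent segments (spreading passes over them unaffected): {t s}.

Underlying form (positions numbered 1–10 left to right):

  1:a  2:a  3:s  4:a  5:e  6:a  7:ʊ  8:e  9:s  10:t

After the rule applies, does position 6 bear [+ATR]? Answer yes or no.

yes

From /e/ at 5 rightward: 6 /a/ → [+ATR]; 7 /ʊ/ → [+ATR]; bound reached.
From /e/ at 8 rightward: 9 /s/ transparent; 10 /t/ transparent; word edge.
Targets with no active source: positions 1 2 4 stay [-ATR].
[+ATR] positions on the surface: 5 6 7 8.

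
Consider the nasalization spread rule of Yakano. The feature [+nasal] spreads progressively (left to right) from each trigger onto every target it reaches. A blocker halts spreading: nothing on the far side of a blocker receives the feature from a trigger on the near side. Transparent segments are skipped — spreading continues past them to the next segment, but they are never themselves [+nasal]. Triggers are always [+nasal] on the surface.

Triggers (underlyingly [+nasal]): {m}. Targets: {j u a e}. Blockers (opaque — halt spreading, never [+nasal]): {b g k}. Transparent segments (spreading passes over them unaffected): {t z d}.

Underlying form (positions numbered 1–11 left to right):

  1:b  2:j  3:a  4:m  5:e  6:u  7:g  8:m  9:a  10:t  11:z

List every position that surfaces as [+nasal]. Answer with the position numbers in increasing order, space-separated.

4 5 6 8 9

From /m/ at 4 rightward: 5 /e/ → [+nasal]; 6 /u/ → [+nasal]; 7 /g/ blocks.
From /m/ at 8 rightward: 9 /a/ → [+nasal]; 10 /t/ transparent; 11 /z/ transparent; word edge.
Targets with no active source: positions 2 3 stay [-nasal].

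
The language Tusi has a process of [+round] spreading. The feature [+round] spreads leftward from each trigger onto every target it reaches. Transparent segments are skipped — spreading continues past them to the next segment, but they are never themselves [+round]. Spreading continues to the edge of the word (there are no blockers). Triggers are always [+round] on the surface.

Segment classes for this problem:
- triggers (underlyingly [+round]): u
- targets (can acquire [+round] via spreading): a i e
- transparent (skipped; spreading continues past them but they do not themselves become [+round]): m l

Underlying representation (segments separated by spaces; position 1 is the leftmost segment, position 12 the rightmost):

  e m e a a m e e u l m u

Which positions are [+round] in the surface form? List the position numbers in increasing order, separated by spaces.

1 3 4 5 7 8 9 12

From /u/ at 9 leftward: 8 /e/ → [+round]; 7 /e/ → [+round]; 6 /m/ transparent; 5 /a/ → [+round]; 4 /a/ → [+round]; 3 /e/ → [+round]; 2 /m/ transparent; 1 /e/ → [+round]; word edge.
From /u/ at 12 leftward: 11 /m/ transparent; 10 /l/ transparent; 9 /u/ is itself a trigger — this domain ends here.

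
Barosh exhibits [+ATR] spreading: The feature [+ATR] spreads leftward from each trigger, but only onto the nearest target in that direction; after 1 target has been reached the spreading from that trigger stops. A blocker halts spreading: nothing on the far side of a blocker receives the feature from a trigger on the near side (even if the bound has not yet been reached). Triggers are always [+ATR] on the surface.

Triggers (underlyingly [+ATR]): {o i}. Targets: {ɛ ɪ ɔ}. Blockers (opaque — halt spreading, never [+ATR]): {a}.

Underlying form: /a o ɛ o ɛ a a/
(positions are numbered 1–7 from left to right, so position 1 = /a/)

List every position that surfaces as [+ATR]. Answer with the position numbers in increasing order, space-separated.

2 3 4

From /o/ at 2 leftward: 1 /a/ blocks.
From /o/ at 4 leftward: 3 /ɛ/ → [+ATR]; bound reached.
Target with no active source: position 5 stays [-ATR].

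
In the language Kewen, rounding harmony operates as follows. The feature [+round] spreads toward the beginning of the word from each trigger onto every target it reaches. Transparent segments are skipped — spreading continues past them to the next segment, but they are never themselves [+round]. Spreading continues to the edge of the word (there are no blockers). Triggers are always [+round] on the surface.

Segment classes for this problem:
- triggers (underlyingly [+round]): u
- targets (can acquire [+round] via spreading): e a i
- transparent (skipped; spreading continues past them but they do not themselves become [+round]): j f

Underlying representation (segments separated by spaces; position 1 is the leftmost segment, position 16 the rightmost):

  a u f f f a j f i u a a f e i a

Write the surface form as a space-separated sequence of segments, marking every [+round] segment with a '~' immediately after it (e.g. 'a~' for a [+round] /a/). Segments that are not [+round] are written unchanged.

From /u/ at 2 leftward: 1 /a/ → [+round]; word edge.
From /u/ at 10 leftward: 9 /i/ → [+round]; 8 /f/ transparent; 7 /j/ transparent; 6 /a/ → [+round]; 5 /f/ transparent; 4 /f/ transparent; 3 /f/ transparent; 2 /u/ is itself a trigger — this domain ends here.
Targets with no active source: positions 11 12 14 15 16 stay [-round].
[+round] positions on the surface: 1 2 6 9 10.

a~ u~ f f f a~ j f i~ u~ a a f e i a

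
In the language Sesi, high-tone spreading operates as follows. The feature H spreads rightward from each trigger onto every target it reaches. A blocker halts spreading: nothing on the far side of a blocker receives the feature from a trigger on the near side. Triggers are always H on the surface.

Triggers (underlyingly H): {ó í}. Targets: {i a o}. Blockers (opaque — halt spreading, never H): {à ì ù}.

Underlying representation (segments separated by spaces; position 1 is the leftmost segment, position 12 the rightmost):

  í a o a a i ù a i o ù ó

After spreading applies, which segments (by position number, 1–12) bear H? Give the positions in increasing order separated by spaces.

1 2 3 4 5 6 12

From /í/ at 1 rightward: 2 /a/ → H; 3 /o/ → H; 4 /a/ → H; 5 /a/ → H; 6 /i/ → H; 7 /ù/ blocks.
From /ó/ at 12 rightward: word edge.
Targets with no active source: positions 8 9 10 stay [-high tone].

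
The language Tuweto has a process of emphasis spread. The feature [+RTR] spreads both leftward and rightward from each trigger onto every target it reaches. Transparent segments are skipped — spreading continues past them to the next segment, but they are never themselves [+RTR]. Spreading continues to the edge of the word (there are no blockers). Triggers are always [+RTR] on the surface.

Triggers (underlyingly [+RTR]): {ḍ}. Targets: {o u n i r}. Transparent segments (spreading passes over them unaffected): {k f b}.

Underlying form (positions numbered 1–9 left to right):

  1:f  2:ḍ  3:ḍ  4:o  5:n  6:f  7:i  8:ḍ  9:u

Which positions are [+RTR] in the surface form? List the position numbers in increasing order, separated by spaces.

From /ḍ/ at 2 rightward: 3 /ḍ/ is itself a trigger — this domain ends here.
From /ḍ/ at 2 leftward: 1 /f/ transparent; word edge.
From /ḍ/ at 3 rightward: 4 /o/ → [+RTR]; 5 /n/ → [+RTR]; 6 /f/ transparent; 7 /i/ → [+RTR]; 8 /ḍ/ is itself a trigger — this domain ends here.
From /ḍ/ at 3 leftward: 2 /ḍ/ is itself a trigger — this domain ends here.
From /ḍ/ at 8 rightward: 9 /u/ → [+RTR]; word edge.
From /ḍ/ at 8 leftward: 7 /i/ → [+RTR]; 6 /f/ transparent; 5 /n/ → [+RTR]; 4 /o/ → [+RTR]; 3 /ḍ/ is itself a trigger — this domain ends here.

2 3 4 5 7 8 9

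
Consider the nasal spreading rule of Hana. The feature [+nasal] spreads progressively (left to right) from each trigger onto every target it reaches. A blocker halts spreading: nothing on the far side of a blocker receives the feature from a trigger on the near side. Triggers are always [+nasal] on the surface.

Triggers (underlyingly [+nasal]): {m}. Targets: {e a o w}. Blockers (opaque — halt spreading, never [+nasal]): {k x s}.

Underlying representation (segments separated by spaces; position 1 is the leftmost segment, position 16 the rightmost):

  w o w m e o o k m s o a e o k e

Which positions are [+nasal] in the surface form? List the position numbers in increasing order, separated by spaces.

From /m/ at 4 rightward: 5 /e/ → [+nasal]; 6 /o/ → [+nasal]; 7 /o/ → [+nasal]; 8 /k/ blocks.
From /m/ at 9 rightward: 10 /s/ blocks.
Targets with no active source: positions 1 2 3 11 12 13 14 16 stay [-nasal].

4 5 6 7 9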